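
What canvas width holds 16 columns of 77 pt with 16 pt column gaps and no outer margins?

1472 pt

Total width: 16·77 + 15·16 = 1472 pt.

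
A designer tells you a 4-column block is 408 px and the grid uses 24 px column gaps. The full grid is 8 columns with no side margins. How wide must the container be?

4 columns + 3 column gaps: 4c + 3·24 = 408.
4c = 408 − 72 = 336, so c = 84 px.
Container = 8·84 + 7·24 = 672 + 168 = 840 px.

840 px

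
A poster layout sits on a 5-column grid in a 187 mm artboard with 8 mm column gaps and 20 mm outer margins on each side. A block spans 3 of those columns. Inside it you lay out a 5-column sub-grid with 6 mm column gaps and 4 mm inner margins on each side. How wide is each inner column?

10.6 mm

Subtract both margins: 187 − 2·20 = 147 mm.
5c + 4·8 = 147 → 5c = 115 → c = 23 mm.
Span of 3: 3·23 + 2·8 = 69 + 16 = 85 mm.
Inner content = 85 − 2·4 = 77 mm.
5 columns + 4 column gaps: 5d + 4·6 = 77.
5d = 77 − 24 = 53, so d = 10.6 mm.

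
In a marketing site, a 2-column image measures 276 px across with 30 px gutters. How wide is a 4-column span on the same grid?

582 px

2c + 1·30 = 276 → 2c = 246 → c = 123 px.
4 columns plus 3 gutters: 492 + 90 = 582 px.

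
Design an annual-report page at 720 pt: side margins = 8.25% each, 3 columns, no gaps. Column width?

200.4 pt

720 × (1 − 2·8.25%) = 720 × 83.5% = 601.2 pt for the columns.
601.2 / 3 = 200.4 pt per column.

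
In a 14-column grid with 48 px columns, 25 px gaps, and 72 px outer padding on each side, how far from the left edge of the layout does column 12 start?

875 px

Before column 12: the margin + 11 columns + 11 gaps.
Offset = 72 + 11·(48 + 25) = 72 + 803 = 875 px.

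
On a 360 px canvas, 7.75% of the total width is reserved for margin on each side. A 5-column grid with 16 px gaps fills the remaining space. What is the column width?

Each margin = 7.75% of 360 = 27.9 px; content = 360 − 2·27.9 = 304.2 px.
5 columns + 4 gaps: 5c + 4·16 = 304.2.
5c = 304.2 − 64 = 240.2, so c = 48.04 px.

48.04 px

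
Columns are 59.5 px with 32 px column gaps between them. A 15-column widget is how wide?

Span of 15: 15·59.5 + 14·32 = 892.5 + 448 = 1340.5 px.

1340.5 px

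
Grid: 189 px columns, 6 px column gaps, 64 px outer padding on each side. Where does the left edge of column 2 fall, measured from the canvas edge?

Column 2 starts at margin + 1·(column + gutter) = 64 + 1·195 = 259 px.

259 px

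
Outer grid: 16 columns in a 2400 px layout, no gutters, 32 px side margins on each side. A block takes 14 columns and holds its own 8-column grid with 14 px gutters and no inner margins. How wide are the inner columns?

243.25 px

Outer content = 2400 − 2·32 = 2336 px.
2336 / 16 = 146 px per column.
With no gutters, 14 columns span 14·146 = 2044 px.
8d + 7·14 = 2044 → 8d = 1946 → d = 243.25 px.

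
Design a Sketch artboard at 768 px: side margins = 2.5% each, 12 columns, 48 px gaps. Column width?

Each margin = 2.5% of 768 = 19.2 px; content = 768 − 2·19.2 = 729.6 px.
12c + 11·48 = 729.6 → 12c = 201.6 → c = 16.8 px.

16.8 px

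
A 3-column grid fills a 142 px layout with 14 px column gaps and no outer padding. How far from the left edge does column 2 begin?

3c + 2·14 = 142 → 3c = 114 → c = 38 px.
No margin, so column 2 starts at 1·(column + gutter) = 1·52 = 52 px.

52 px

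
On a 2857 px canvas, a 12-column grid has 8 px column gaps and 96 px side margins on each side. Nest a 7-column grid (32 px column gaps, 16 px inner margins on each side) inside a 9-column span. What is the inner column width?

Outer content = 2857 − 2·96 = 2665 px.
12c + 11·8 = 2665 → 12c = 2577 → c = 214.75 px.
9 columns plus 8 column gaps: 1932.75 + 64 = 1996.75 px.
Inner content = 1996.75 − 2·16 = 1964.75 px.
Subtracting 6 column gaps of 32 leaves 1772.75 for 7 columns, so d = 253.25 px.

253.25 px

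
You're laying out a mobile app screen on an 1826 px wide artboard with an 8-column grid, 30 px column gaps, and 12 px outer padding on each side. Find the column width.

199 px

Subtract both margins: 1826 − 2·12 = 1802 px.
8 columns + 7 column gaps: 8c + 7·30 = 1802.
8c = 1802 − 210 = 1592, so c = 199 px.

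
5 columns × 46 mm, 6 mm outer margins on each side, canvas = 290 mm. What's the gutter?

12 mm

Inside the margins: 290 − 12 = 278 mm.
5 columns take 5·46 = 230 mm; remaining 48 splits into 4 gutters.
g = 48 / 4 = 12 mm.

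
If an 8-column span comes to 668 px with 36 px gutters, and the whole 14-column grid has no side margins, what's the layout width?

1196 px

8c + 7·36 = 668 → 8c = 416 → c = 52 px.
Total width: 14·52 + 13·36 = 1196 px.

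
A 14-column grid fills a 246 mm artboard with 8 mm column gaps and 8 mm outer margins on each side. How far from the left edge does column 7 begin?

110 mm

Content = 246 − 2·8 = 230 mm.
230 − 13·8 = 126; ÷14 gives c = 9 mm.
Before column 7: the margin + 6 columns + 6 column gaps.
Offset = 8 + 6·(9 + 8) = 8 + 102 = 110 mm.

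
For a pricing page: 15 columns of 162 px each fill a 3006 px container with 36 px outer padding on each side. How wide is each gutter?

36 px

Take off 72 px of margins, leaving 2934 px.
15·162 + 14g = 2934 → 14g = 504 → g = 36 px.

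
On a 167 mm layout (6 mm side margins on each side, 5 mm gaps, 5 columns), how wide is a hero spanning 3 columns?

91 mm

Take off 12 mm of margins, leaving 155 mm.
155 − 4·5 = 135; ÷5 gives c = 27 mm.
3 columns plus 2 gaps: 81 + 10 = 91 mm.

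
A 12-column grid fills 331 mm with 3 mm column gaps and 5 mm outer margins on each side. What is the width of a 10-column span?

Inside the margins: 331 − 10 = 321 mm.
321 − 11·3 = 288; ÷12 gives c = 24 mm.
10 columns plus 9 column gaps: 240 + 27 = 267 mm.

267 mm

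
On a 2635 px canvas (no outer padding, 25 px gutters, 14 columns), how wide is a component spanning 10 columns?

1875 px

Subtracting 13 gutters of 25 leaves 2310 for 14 columns, so c = 165 px.
10-column span = 10·165 + 9·25 = 1875 px.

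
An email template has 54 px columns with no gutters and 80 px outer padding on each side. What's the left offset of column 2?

Column 2 starts at margin + 1·(column + gutter) = 80 + 1·54 = 134 px.

134 px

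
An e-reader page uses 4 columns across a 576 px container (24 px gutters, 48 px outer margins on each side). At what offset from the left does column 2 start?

Take off 96 px of margins, leaving 480 px.
Subtracting 3 gutters of 24 leaves 408 for 4 columns, so c = 102 px.
Before column 2: the margin + 1 column + 1 gutter.
Offset = 48 + 1·(102 + 24) = 48 + 126 = 174 px.

174 px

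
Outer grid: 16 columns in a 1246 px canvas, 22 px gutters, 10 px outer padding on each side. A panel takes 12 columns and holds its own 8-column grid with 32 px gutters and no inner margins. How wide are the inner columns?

Take off 20 px of margins, leaving 1226 px.
1226 − 15·22 = 896; ÷16 gives c = 56 px.
12 columns plus 11 gutters: 672 + 242 = 914 px.
8 columns + 7 gutters: 8d + 7·32 = 914.
8d = 914 − 224 = 690, so d = 86.25 px.

86.25 px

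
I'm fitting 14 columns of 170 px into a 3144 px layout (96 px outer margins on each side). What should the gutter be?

44 px

Content width = 3144 − 2·96 = 2952 px.
14·170 + 13g = 2952 → 13g = 572 → g = 44 px.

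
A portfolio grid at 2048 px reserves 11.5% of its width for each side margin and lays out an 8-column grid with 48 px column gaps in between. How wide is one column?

155.12 px

Each margin = 11.5% of 2048 = 235.52 px; content = 2048 − 2·235.52 = 1576.96 px.
Subtracting 7 column gaps of 48 leaves 1240.96 for 8 columns, so c = 155.12 px.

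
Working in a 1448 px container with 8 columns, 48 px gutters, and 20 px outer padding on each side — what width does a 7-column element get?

1226 px

Take off 40 px of margins, leaving 1408 px.
8 columns + 7 gutters: 8c + 7·48 = 1408.
8c = 1408 − 336 = 1072, so c = 134 px.
7 columns plus 6 gutters: 938 + 288 = 1226 px.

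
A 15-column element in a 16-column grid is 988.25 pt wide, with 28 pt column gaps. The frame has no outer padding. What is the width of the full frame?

15c + 14·28 = 988.25 → 15c = 596.25 → c = 39.75 pt.
Total width: 16·39.75 + 15·28 = 1056 pt.

1056 pt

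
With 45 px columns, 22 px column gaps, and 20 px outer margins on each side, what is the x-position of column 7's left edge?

422 px

Before column 7: the margin + 6 columns + 6 column gaps.
Offset = 20 + 6·(45 + 22) = 20 + 402 = 422 px.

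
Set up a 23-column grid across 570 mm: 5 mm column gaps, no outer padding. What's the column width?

Subtracting 22 column gaps of 5 leaves 460 for 23 columns, so c = 20 mm.

20 mm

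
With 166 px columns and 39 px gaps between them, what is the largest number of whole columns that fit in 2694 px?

13 columns

Each extra column adds 166 + 39 = 205 px.
(2694 + 39) / 205 = 13.33, so 13 columns fit.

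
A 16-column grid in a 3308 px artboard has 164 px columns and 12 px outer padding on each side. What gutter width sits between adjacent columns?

44 px

Subtract both margins: 3308 − 2·12 = 3284 px.
Columns use 2624 px, leaving 660 px across 15 gutters = 44 px each.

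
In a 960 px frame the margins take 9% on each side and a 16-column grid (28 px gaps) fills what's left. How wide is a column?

22.95 px

Margins: 9% × 960 = 86.4 px each, so content = 960 − 172.8 = 787.2 px.
Subtracting 15 gaps of 28 leaves 367.2 for 16 columns, so c = 22.95 px.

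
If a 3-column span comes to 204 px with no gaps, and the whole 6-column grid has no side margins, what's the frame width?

3c = 204 → c = 68 px.
Frame = 6·68 = 408 = 408 px.

408 px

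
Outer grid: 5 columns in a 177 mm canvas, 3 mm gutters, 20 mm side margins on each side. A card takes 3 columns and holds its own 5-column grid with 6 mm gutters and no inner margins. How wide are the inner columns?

Subtract both margins: 177 − 2·20 = 137 mm.
5c + 4·3 = 137 → 5c = 125 → c = 25 mm.
3-column span = 3·25 + 2·3 = 81 mm.
5 columns + 4 gutters: 5d + 4·6 = 81.
5d = 81 − 24 = 57, so d = 11.4 mm.

11.4 mm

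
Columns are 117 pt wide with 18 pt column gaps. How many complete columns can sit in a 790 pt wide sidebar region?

5 columns

Each extra column adds 117 + 18 = 135 pt.
(790 + 18) / 135 = 5.99, so 5 columns fit.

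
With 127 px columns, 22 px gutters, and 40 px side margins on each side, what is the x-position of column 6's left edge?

Each column+gutter stride is 149 px; 5 of them past the 40 px margin is 40 + 745 = 785 px.

785 px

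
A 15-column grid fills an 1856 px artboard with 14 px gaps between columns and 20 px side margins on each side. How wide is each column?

Inside the margins: 1856 − 40 = 1816 px.
15 columns + 14 gaps: 15c + 14·14 = 1816.
15c = 1816 − 196 = 1620, so c = 108 px.

108 px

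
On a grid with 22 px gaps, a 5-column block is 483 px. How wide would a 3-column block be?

281 px

Subtracting 4 gaps of 22 leaves 395 for 5 columns, so c = 79 px.
Span of 3: 3·79 + 2·22 = 237 + 44 = 281 px.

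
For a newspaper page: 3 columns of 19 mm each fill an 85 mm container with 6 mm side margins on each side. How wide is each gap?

8 mm

Take off 12 mm of margins, leaving 73 mm.
3·19 + 2g = 73 → 2g = 16 → g = 8 mm.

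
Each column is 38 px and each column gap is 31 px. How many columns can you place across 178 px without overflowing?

Each extra column adds 38 + 31 = 69 px.
(178 + 31) / 69 = 3.03, so 3 columns fit.

3 columns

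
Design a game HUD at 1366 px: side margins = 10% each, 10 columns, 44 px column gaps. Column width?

69.68 px

1366 × (1 − 2·10%) = 1366 × 80% = 1092.8 px for the columns.
1092.8 − 9·44 = 696.8; ÷10 gives c = 69.68 px.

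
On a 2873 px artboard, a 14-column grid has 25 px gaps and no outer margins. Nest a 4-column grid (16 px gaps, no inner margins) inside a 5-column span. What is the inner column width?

240.5 px

Subtracting 13 gaps of 25 leaves 2548 for 14 columns, so c = 182 px.
Span of 5: 5·182 + 4·25 = 910 + 100 = 1010 px.
4d + 3·16 = 1010 → 4d = 962 → d = 240.5 px.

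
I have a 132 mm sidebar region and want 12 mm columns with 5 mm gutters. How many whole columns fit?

8 columns

Each extra column adds 12 + 5 = 17 mm.
(132 + 5) / 17 = 8.06, so 8 columns fit.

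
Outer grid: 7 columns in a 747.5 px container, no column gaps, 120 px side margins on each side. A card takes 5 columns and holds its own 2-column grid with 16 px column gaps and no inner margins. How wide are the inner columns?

Inside the margins: 747.5 − 240 = 507.5 px.
507.5 / 7 = 72.5 px per column.
With no column gaps, 5 columns span 5·72.5 = 362.5 px.
2 columns + 1 column gap: 2d + 1·16 = 362.5.
2d = 362.5 − 16 = 346.5, so d = 173.25 px.

173.25 px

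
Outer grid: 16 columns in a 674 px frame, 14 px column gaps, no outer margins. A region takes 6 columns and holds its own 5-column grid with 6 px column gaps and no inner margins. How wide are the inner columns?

16c + 15·14 = 674 → 16c = 464 → c = 29 px.
6-column span = 6·29 + 5·14 = 244 px.
5d + 4·6 = 244 → 5d = 220 → d = 44 px.

44 px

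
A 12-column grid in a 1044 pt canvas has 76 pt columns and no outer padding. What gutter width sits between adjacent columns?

12 pt

12 columns take 12·76 = 912 pt; remaining 132 splits into 11 gutters.
g = 132 / 11 = 12 pt.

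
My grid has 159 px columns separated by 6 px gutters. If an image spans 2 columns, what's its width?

Span of 2: 2·159 + 1·6 = 318 + 6 = 324 px.

324 px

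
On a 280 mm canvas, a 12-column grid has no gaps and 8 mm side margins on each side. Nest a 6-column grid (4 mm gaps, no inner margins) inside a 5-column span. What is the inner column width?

Outer content = 280 − 2·8 = 264 mm.
With no gaps, each column is 264/12 = 22 mm.
5-column span = 5·22 = 110 mm.
110 − 5·4 = 90; ÷6 gives d = 15 mm.

15 mm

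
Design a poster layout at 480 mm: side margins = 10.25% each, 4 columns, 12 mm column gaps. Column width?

480 × (1 − 2·10.25%) = 480 × 79.5% = 381.6 mm for the columns.
4 columns + 3 column gaps: 4c + 3·12 = 381.6.
4c = 381.6 − 36 = 345.6, so c = 86.4 mm.

86.4 mm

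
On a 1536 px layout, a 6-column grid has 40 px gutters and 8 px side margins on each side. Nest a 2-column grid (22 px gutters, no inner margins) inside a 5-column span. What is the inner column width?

Inside the margins: 1536 − 16 = 1520 px.
6 columns + 5 gutters: 6c + 5·40 = 1520.
6c = 1520 − 200 = 1320, so c = 220 px.
5 columns plus 4 gutters: 1100 + 160 = 1260 px.
Subtracting 1 gutter of 22 leaves 1238 for 2 columns, so d = 619 px.

619 px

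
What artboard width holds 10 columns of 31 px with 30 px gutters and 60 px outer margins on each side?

Total width: 2·60 + 10·31 + 9·30 = 700 px.

700 px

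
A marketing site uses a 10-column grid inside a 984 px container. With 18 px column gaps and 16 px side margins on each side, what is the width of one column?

79 px

Take off 32 px of margins, leaving 952 px.
10 columns + 9 column gaps: 10c + 9·18 = 952.
10c = 952 − 162 = 790, so c = 79 px.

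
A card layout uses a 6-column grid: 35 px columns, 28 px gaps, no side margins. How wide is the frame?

Frame = 6·35 + 5·28 = 210 + 140 = 350 px.

350 px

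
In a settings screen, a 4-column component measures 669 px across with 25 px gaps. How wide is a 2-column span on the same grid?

322 px

669 − 3·25 = 594; ÷4 gives c = 148.5 px.
Span of 2: 2·148.5 + 1·25 = 297 + 25 = 322 px.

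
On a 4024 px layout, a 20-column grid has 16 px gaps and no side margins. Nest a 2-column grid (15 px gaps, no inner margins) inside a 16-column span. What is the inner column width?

1600.5 px

20 columns + 19 gaps: 20c + 19·16 = 4024.
20c = 4024 − 304 = 3720, so c = 186 px.
16 columns plus 15 gaps: 2976 + 240 = 3216 px.
3216 − 1·15 = 3201; ÷2 gives d = 1600.5 px.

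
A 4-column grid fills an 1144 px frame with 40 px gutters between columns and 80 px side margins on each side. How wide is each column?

Inside the margins: 1144 − 160 = 984 px.
4c + 3·40 = 984 → 4c = 864 → c = 216 px.

216 px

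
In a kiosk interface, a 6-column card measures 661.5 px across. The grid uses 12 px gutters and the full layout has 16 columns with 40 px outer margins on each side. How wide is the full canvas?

Subtracting 5 gutters of 12 leaves 601.5 for 6 columns, so c = 100.25 px.
Total width: 2·40 + 16·100.25 + 15·12 = 1864 px.

1864 px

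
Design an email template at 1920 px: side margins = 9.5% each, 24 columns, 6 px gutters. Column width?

59.05 px

Each margin = 9.5% of 1920 = 182.4 px; content = 1920 − 2·182.4 = 1555.2 px.
24 columns + 23 gutters: 24c + 23·6 = 1555.2.
24c = 1555.2 − 138 = 1417.2, so c = 59.05 px.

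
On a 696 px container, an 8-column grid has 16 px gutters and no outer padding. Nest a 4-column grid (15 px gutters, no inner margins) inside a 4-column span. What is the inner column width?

696 − 7·16 = 584; ÷8 gives c = 73 px.
4 columns plus 3 gutters: 292 + 48 = 340 px.
340 − 3·15 = 295; ÷4 gives d = 73.75 px.

73.75 px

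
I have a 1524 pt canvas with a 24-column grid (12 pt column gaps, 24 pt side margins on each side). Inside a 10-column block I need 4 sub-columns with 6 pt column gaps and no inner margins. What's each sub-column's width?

147.5 pt

Subtract both margins: 1524 − 2·24 = 1476 pt.
24 columns + 23 column gaps: 24c + 23·12 = 1476.
24c = 1476 − 276 = 1200, so c = 50 pt.
10 columns plus 9 column gaps: 500 + 108 = 608 pt.
608 − 3·6 = 590; ÷4 gives d = 147.5 pt.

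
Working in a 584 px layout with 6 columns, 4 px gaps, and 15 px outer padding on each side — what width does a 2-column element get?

Take off 30 px of margins, leaving 554 px.
Subtracting 5 gaps of 4 leaves 534 for 6 columns, so c = 89 px.
2-column span = 2·89 + 1·4 = 182 px.

182 px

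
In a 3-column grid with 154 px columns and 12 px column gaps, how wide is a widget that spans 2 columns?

Span of 2: 2·154 + 1·12 = 308 + 12 = 320 px.

320 px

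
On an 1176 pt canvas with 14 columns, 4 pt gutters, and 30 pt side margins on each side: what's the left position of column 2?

Inside the margins: 1176 − 60 = 1116 pt.
14c + 13·4 = 1116 → 14c = 1064 → c = 76 pt.
Before column 2: the margin + 1 column + 1 gutter.
Offset = 30 + 1·(76 + 4) = 30 + 80 = 110 pt.

110 pt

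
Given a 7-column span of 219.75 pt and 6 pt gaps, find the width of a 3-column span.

7c + 6·6 = 219.75 → 7c = 183.75 → c = 26.25 pt.
Span of 3: 3·26.25 + 2·6 = 78.75 + 12 = 90.75 pt.

90.75 pt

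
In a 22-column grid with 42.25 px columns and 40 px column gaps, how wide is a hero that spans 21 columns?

1687.25 px

21 columns plus 20 column gaps: 887.25 + 800 = 1687.25 px.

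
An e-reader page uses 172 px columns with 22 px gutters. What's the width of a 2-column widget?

366 px

2 columns plus 1 gutter: 344 + 22 = 366 px.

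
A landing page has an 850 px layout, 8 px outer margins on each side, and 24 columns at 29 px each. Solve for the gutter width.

6 px

Inside the margins: 850 − 16 = 834 px.
Columns use 696 px, leaving 138 px across 23 gutters = 6 px each.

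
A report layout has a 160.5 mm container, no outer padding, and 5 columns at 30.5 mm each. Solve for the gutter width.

Columns use 152.5 mm, leaving 8 mm across 4 gutters = 2 mm each.

2 mm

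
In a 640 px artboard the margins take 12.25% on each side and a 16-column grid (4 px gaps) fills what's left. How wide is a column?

26.45 px

Each margin = 12.25% of 640 = 78.4 px; content = 640 − 2·78.4 = 483.2 px.
16c + 15·4 = 483.2 → 16c = 423.2 → c = 26.45 px.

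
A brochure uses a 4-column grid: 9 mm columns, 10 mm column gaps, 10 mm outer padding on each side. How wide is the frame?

Frame = 2·10 + 4·9 + 3·10 = 20 + 36 + 30 = 86 mm.

86 mm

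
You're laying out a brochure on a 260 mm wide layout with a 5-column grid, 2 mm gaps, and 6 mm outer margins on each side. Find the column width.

48 mm

Inside the margins: 260 − 12 = 248 mm.
5 columns + 4 gaps: 5c + 4·2 = 248.
5c = 248 − 8 = 240, so c = 48 mm.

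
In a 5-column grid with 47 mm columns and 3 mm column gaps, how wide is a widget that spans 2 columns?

2-column span = 2·47 + 1·3 = 97 mm.

97 mm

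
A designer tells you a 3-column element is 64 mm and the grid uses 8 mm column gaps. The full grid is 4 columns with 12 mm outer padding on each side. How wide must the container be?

112 mm

64 − 2·8 = 48; ÷3 gives c = 16 mm.
Container = 2·12 + 4·16 + 3·8 = 24 + 64 + 24 = 112 mm.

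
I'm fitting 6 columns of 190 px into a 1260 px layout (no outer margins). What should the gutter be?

6·190 + 5g = 1260 → 5g = 120 → g = 24 px.

24 px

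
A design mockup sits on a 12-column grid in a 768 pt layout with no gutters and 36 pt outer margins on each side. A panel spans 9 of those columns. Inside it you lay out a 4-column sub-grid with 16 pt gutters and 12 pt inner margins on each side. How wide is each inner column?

Take off 72 pt of margins, leaving 696 pt.
696 / 12 = 58 pt per column.
With no gutters, 9 columns span 9·58 = 522 pt.
Inner content = 522 − 2·12 = 498 pt.
4 columns + 3 gutters: 4d + 3·16 = 498.
4d = 498 − 48 = 450, so d = 112.5 pt.

112.5 pt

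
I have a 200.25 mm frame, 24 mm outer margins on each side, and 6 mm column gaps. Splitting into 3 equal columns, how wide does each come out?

46.75 mm

Subtract both margins: 200.25 − 2·24 = 152.25 mm.
152.25 − 2·6 = 140.25; ÷3 gives c = 46.75 mm.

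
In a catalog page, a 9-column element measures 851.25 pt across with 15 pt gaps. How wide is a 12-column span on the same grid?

1140 pt

Subtracting 8 gaps of 15 leaves 731.25 for 9 columns, so c = 81.25 pt.
12-column span = 12·81.25 + 11·15 = 1140 pt.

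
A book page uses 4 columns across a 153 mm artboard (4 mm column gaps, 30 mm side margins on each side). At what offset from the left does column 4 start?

Subtract both margins: 153 − 2·30 = 93 mm.
Subtracting 3 column gaps of 4 leaves 81 for 4 columns, so c = 20.25 mm.
Column 4 starts at margin + 3·(column + gutter) = 30 + 3·24.25 = 102.75 mm.

102.75 mm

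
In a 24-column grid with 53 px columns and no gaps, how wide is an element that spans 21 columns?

1113 px

21-column span = 21·53 = 1113 px.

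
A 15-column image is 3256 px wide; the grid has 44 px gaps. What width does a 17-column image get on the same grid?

15 columns + 14 gaps: 15c + 14·44 = 3256.
15c = 3256 − 616 = 2640, so c = 176 px.
17 columns plus 16 gaps: 2992 + 704 = 3696 px.

3696 px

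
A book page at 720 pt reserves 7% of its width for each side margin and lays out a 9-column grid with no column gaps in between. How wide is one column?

68.8 pt

Margins: 7% × 720 = 50.4 pt each, so content = 720 − 100.8 = 619.2 pt.
9c = 619.2 → c = 68.8 pt.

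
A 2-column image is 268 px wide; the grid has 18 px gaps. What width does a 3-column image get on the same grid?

411 px

2c + 1·18 = 268 → 2c = 250 → c = 125 px.
3 columns plus 2 gaps: 375 + 36 = 411 px.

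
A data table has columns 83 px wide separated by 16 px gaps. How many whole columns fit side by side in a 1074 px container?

11 columns

11 columns: 11·83 + 10·16 = 1073 px ≤ 1074.
12 columns: 1172 px > 1074. So 11.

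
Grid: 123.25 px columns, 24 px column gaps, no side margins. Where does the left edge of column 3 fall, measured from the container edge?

294.5 px

No margin, so column 3 starts at 2·(column + gutter) = 2·147.25 = 294.5 px.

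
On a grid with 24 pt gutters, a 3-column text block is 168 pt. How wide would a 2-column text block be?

104 pt

Subtracting 2 gutters of 24 leaves 120 for 3 columns, so c = 40 pt.
2 columns plus 1 gutter: 80 + 24 = 104 pt.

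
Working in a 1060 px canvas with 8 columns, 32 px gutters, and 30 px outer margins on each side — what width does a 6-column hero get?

742 px

Take off 60 px of margins, leaving 1000 px.
8 columns + 7 gutters: 8c + 7·32 = 1000.
8c = 1000 − 224 = 776, so c = 97 px.
6-column span = 6·97 + 5·32 = 742 px.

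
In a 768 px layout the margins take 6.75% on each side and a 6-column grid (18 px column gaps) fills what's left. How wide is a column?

95.72 px

768 × (1 − 2·6.75%) = 768 × 86.5% = 664.32 px for the columns.
664.32 − 5·18 = 574.32; ÷6 gives c = 95.72 px.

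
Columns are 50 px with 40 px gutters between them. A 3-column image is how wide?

Span of 3: 3·50 + 2·40 = 150 + 80 = 230 px.

230 px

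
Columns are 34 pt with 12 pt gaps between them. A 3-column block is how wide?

126 pt

Span of 3: 3·34 + 2·12 = 102 + 24 = 126 pt.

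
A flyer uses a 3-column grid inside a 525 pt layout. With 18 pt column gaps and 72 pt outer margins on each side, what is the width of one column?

Take off 144 pt of margins, leaving 381 pt.
3c + 2·18 = 381 → 3c = 345 → c = 115 pt.

115 pt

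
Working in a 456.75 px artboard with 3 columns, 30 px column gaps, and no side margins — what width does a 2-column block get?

Subtracting 2 column gaps of 30 leaves 396.75 for 3 columns, so c = 132.25 px.
2-column span = 2·132.25 + 1·30 = 294.5 px.

294.5 px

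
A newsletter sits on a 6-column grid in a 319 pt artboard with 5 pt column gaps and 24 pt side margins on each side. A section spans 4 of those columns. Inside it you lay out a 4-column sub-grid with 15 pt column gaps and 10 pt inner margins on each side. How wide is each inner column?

28.5 pt

Outer content = 319 − 2·24 = 271 pt.
6 columns + 5 column gaps: 6c + 5·5 = 271.
6c = 271 − 25 = 246, so c = 41 pt.
4-column span = 4·41 + 3·5 = 179 pt.
Inner content = 179 − 2·10 = 159 pt.
4 columns + 3 column gaps: 4d + 3·15 = 159.
4d = 159 − 45 = 114, so d = 28.5 pt.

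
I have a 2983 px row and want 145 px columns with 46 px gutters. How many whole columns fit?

15 columns

15 columns: 15·145 + 14·46 = 2819 px ≤ 2983.
16 columns: 3010 px > 2983. So 15.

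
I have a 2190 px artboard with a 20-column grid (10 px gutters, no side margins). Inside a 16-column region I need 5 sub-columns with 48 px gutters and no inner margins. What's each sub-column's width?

20c + 19·10 = 2190 → 20c = 2000 → c = 100 px.
16 columns plus 15 gutters: 1600 + 150 = 1750 px.
5 columns + 4 gutters: 5d + 4·48 = 1750.
5d = 1750 − 192 = 1558, so d = 311.6 px.

311.6 px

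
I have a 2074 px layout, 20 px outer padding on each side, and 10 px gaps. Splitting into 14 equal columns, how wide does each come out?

136 px

Content width = 2074 − 2·20 = 2034 px.
14c + 13·10 = 2034 → 14c = 1904 → c = 136 px.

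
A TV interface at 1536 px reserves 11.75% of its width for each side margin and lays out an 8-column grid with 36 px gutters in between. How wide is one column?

Each margin = 11.75% of 1536 = 180.48 px; content = 1536 − 2·180.48 = 1175.04 px.
Subtracting 7 gutters of 36 leaves 923.04 for 8 columns, so c = 115.38 px.

115.38 px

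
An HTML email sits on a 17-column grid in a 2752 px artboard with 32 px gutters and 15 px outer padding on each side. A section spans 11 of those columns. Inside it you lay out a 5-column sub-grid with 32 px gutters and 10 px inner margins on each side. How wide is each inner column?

320.4 px

Inside the margins: 2752 − 30 = 2722 px.
17c + 16·32 = 2722 → 17c = 2210 → c = 130 px.
11-column span = 11·130 + 10·32 = 1750 px.
Inner content = 1750 − 2·10 = 1730 px.
1730 − 4·32 = 1602; ÷5 gives d = 320.4 px.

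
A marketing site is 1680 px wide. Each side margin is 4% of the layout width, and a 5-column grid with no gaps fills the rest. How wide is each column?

309.12 px

1680 × (1 − 2·4%) = 1680 × 92% = 1545.6 px for the columns.
With no gaps, each column is 1545.6/5 = 309.12 px.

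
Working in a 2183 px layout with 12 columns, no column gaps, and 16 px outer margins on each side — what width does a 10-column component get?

1792.5 px

Subtract both margins: 2183 − 2·16 = 2151 px.
12c = 2151 → c = 179.25 px.
With no column gaps, 10 columns span 10·179.25 = 1792.5 px.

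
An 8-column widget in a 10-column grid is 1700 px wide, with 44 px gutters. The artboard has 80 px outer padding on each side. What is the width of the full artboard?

8c + 7·44 = 1700 → 8c = 1392 → c = 174 px.
Adding margins, columns and gutters: 160 + 1740 + 396 = 2296 px.

2296 px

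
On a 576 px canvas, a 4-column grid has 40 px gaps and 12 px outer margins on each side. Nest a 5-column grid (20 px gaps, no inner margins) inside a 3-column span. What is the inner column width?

64.8 px

Outer content = 576 − 2·12 = 552 px.
4c + 3·40 = 552 → 4c = 432 → c = 108 px.
3-column span = 3·108 + 2·40 = 404 px.
Subtracting 4 gaps of 20 leaves 324 for 5 columns, so d = 64.8 px.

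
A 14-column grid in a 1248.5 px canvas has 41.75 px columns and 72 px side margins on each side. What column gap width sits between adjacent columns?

40 px

Subtract both margins: 1248.5 − 2·72 = 1104.5 px.
Columns use 584.5 px, leaving 520 px across 13 column gaps = 40 px each.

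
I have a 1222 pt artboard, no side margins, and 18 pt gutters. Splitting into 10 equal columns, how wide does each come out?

106 pt

10 columns + 9 gutters: 10c + 9·18 = 1222.
10c = 1222 − 162 = 1060, so c = 106 pt.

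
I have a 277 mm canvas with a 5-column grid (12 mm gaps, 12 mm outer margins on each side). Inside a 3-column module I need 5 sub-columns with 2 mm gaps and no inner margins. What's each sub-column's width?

Outer content = 277 − 2·12 = 253 mm.
5 columns + 4 gaps: 5c + 4·12 = 253.
5c = 253 − 48 = 205, so c = 41 mm.
3 columns plus 2 gaps: 123 + 24 = 147 mm.
147 − 4·2 = 139; ÷5 gives d = 27.8 mm.

27.8 mm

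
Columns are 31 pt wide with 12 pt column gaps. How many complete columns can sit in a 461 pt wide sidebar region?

11 columns

k columns need k·31 + (k−1)·12 = k·43 − 12.
k·43 − 12 ≤ 461 → k ≤ 473 / 43 ≈ 11.00, so k = 11.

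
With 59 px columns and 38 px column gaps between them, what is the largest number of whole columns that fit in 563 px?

6 columns

6 columns: 6·59 + 5·38 = 544 px ≤ 563.
7 columns: 641 px > 563. So 6.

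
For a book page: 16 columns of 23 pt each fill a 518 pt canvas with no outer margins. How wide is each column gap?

10 pt

Columns use 368 pt, leaving 150 pt across 15 column gaps = 10 pt each.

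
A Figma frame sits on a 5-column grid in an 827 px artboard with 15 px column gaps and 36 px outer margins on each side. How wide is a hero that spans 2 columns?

293 px

Take off 72 px of margins, leaving 755 px.
5c + 4·15 = 755 → 5c = 695 → c = 139 px.
2 columns plus 1 column gap: 278 + 15 = 293 px.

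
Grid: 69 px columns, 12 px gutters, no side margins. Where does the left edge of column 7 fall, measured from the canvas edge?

486 px

No margin, so column 7 starts at 6·(column + gutter) = 6·81 = 486 px.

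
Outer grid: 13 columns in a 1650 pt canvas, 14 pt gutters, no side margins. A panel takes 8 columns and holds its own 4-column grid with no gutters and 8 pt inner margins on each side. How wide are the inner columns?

13 columns + 12 gutters: 13c + 12·14 = 1650.
13c = 1650 − 168 = 1482, so c = 114 pt.
8 columns plus 7 gutters: 912 + 98 = 1010 pt.
Inner content = 1010 − 2·8 = 994 pt.
With no gutters, each column is 994/4 = 248.5 pt.

248.5 pt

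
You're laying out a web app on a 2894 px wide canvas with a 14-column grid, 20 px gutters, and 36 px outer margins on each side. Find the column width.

Subtract both margins: 2894 − 2·36 = 2822 px.
2822 − 13·20 = 2562; ÷14 gives c = 183 px.

183 px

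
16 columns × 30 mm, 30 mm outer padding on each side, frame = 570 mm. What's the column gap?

Inside the margins: 570 − 60 = 510 mm.
16·30 + 15g = 510 → 15g = 30 → g = 2 mm.

2 mm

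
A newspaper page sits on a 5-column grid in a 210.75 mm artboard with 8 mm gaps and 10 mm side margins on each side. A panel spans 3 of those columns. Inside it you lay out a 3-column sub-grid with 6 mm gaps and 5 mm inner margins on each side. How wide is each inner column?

Take off 20 mm of margins, leaving 190.75 mm.
190.75 − 4·8 = 158.75; ÷5 gives c = 31.75 mm.
3-column span = 3·31.75 + 2·8 = 111.25 mm.
Inner content = 111.25 − 2·5 = 101.25 mm.
3d + 2·6 = 101.25 → 3d = 89.25 → d = 29.75 mm.

29.75 mm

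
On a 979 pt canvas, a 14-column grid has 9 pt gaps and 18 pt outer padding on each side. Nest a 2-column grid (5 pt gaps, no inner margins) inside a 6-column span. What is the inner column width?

Inside the margins: 979 − 36 = 943 pt.
14 columns + 13 gaps: 14c + 13·9 = 943.
14c = 943 − 117 = 826, so c = 59 pt.
Span of 6: 6·59 + 5·9 = 354 + 45 = 399 pt.
2d + 1·5 = 399 → 2d = 394 → d = 197 pt.

197 pt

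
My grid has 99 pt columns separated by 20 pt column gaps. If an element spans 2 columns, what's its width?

Span of 2: 2·99 + 1·20 = 198 + 20 = 218 pt.

218 pt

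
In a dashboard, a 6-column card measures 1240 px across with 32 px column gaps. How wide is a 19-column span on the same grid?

6c + 5·32 = 1240 → 6c = 1080 → c = 180 px.
Span of 19: 19·180 + 18·32 = 3420 + 576 = 3996 px.

3996 px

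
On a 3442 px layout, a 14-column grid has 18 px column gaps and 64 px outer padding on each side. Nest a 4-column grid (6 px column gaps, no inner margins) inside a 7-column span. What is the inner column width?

Subtract both margins: 3442 − 2·64 = 3314 px.
Subtracting 13 column gaps of 18 leaves 3080 for 14 columns, so c = 220 px.
7 columns plus 6 column gaps: 1540 + 108 = 1648 px.
1648 − 3·6 = 1630; ÷4 gives d = 407.5 px.

407.5 px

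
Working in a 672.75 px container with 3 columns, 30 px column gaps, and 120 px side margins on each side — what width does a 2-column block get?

278.5 px

Content width = 672.75 − 2·120 = 432.75 px.
Subtracting 2 column gaps of 30 leaves 372.75 for 3 columns, so c = 124.25 px.
2-column span = 2·124.25 + 1·30 = 278.5 px.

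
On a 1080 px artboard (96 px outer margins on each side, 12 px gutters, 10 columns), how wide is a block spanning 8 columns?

Inside the margins: 1080 − 192 = 888 px.
10c + 9·12 = 888 → 10c = 780 → c = 78 px.
8-column span = 8·78 + 7·12 = 708 px.

708 px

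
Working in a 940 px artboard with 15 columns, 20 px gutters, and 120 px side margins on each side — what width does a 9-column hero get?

412 px

Content width = 940 − 2·120 = 700 px.
15 columns + 14 gutters: 15c + 14·20 = 700.
15c = 700 − 280 = 420, so c = 28 px.
9-column span = 9·28 + 8·20 = 412 px.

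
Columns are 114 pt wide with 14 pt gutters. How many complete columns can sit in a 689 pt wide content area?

5 columns: 5·114 + 4·14 = 626 pt ≤ 689.
6 columns: 754 pt > 689. So 5.

5 columns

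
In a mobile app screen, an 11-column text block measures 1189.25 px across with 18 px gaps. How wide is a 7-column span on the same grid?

750.25 px

1189.25 − 10·18 = 1009.25; ÷11 gives c = 91.75 px.
7 columns plus 6 gaps: 642.25 + 108 = 750.25 px.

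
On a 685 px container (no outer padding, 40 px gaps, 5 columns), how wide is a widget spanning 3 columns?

395 px

685 − 4·40 = 525; ÷5 gives c = 105 px.
3 columns plus 2 gaps: 315 + 80 = 395 px.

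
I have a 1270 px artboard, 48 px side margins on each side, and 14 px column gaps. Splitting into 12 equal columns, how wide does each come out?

Subtract both margins: 1270 − 2·48 = 1174 px.
1174 − 11·14 = 1020; ÷12 gives c = 85 px.

85 px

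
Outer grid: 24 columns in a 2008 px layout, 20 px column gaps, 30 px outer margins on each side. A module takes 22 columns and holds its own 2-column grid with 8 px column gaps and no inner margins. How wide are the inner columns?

888 px

Subtract both margins: 2008 − 2·30 = 1948 px.
Subtracting 23 column gaps of 20 leaves 1488 for 24 columns, so c = 62 px.
22 columns plus 21 column gaps: 1364 + 420 = 1784 px.
2d + 1·8 = 1784 → 2d = 1776 → d = 888 px.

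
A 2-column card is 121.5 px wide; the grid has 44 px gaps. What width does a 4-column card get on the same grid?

287 px

121.5 − 1·44 = 77.5; ÷2 gives c = 38.75 px.
4 columns plus 3 gaps: 155 + 132 = 287 px.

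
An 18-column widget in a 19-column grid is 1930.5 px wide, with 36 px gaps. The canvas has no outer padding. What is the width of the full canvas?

2039.75 px

1930.5 − 17·36 = 1318.5; ÷18 gives c = 73.25 px.
Total width: 19·73.25 + 18·36 = 2039.75 px.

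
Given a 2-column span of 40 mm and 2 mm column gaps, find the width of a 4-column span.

2 columns + 1 column gap: 2c + 1·2 = 40.
2c = 40 − 2 = 38, so c = 19 mm.
Span of 4: 4·19 + 3·2 = 76 + 6 = 82 mm.

82 mm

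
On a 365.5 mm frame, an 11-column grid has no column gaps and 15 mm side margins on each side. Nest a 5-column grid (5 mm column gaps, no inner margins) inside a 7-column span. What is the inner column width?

Outer content = 365.5 − 2·15 = 335.5 mm.
With no column gaps, each column is 335.5/11 = 30.5 mm.
With no column gaps, 7 columns span 7·30.5 = 213.5 mm.
Subtracting 4 column gaps of 5 leaves 193.5 for 5 columns, so d = 38.7 mm.

38.7 mm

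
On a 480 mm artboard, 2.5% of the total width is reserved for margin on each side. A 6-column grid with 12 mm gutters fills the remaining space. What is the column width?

66 mm

Each margin = 2.5% of 480 = 12 mm; content = 480 − 2·12 = 456 mm.
6c + 5·12 = 456 → 6c = 396 → c = 66 mm.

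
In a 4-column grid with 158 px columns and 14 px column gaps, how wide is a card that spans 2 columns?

2 columns plus 1 column gap: 316 + 14 = 330 px.

330 px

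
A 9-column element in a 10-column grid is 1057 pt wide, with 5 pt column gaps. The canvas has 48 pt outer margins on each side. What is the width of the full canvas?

1271 pt

1057 − 8·5 = 1017; ÷9 gives c = 113 pt.
Adding margins, columns and gutters: 96 + 1130 + 45 = 1271 pt.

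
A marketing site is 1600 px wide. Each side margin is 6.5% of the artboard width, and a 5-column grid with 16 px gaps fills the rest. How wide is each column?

265.6 px

1600 × (1 − 2·6.5%) = 1600 × 87% = 1392 px for the columns.
Subtracting 4 gaps of 16 leaves 1328 for 5 columns, so c = 265.6 px.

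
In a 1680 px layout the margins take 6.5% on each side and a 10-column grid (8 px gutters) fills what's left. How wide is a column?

1680 × (1 − 2·6.5%) = 1680 × 87% = 1461.6 px for the columns.
10c + 9·8 = 1461.6 → 10c = 1389.6 → c = 138.96 px.

138.96 px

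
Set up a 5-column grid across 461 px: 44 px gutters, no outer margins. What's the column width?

57 px

461 − 4·44 = 285; ÷5 gives c = 57 px.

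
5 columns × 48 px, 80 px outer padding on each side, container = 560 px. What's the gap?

Content width = 560 − 2·80 = 400 px.
5·48 + 4g = 400 → 4g = 160 → g = 40 px.

40 px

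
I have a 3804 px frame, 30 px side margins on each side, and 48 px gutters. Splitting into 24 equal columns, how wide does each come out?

Inside the margins: 3804 − 60 = 3744 px.
24c + 23·48 = 3744 → 24c = 2640 → c = 110 px.

110 px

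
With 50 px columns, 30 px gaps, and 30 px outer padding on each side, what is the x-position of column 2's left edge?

110 px

Column 2 starts at margin + 1·(column + gutter) = 30 + 1·80 = 110 px.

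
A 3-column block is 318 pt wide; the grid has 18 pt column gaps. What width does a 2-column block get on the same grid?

206 pt

3 columns + 2 column gaps: 3c + 2·18 = 318.
3c = 318 − 36 = 282, so c = 94 pt.
2-column span = 2·94 + 1·18 = 206 pt.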